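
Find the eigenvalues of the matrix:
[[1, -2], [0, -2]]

Characteristic equation: det(A - λI) = 0
λ² - (trace)λ + (det) = 0
trace = 1 + -2 = -1, det = (1)(-2) - (-2)(0) = -2
λ² - (-1)λ + (-2) = 0
λ = (-1 ± √((-1)² - 4·(-2))) / 2 = (-1 ± √9) / 2
Solving: λ = -2, 1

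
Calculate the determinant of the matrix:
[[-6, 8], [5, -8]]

For a 2×2 matrix [[a, b], [c, d]], det = ad - bc
det = (-6)(-8) - (8)(5) = 48 - 40 = 8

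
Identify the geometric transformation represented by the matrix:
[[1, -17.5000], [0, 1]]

This matrix represents: horizontal shear with factor -17.5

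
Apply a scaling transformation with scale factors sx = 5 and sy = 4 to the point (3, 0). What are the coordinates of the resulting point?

Scaling matrix:
[[5, 0], [0, 4]]
Result: (3 × 5, 0 × 4) = (15, 0)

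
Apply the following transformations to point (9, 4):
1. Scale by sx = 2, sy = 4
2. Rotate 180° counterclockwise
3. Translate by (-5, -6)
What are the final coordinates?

Step 1: Scale → (18, 16)
Step 2: Rotate 180° → (-18, -16)
Step 3: Translate → (-23, -22)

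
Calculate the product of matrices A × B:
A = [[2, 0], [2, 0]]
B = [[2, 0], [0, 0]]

Matrix multiplication:
C[0][0] = 2×2 + 0×0 = 4
C[0][1] = 2×0 + 0×0 = 0
C[1][0] = 2×2 + 0×0 = 4
C[1][1] = 2×0 + 0×0 = 0
Result: [[4, 0], [4, 0]]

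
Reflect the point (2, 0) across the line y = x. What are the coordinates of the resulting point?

Reflection across line y = x: (2, 0) → (0, 2)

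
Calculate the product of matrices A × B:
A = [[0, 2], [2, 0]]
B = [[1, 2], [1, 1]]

Matrix multiplication:
C[0][0] = 0×1 + 2×1 = 2
C[0][1] = 0×2 + 2×1 = 2
C[1][0] = 2×1 + 0×1 = 2
C[1][1] = 2×2 + 0×1 = 4
Result: [[2, 2], [2, 4]]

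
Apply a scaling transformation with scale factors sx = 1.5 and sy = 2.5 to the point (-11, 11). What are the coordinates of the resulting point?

Scaling matrix:
[[1.50, 0], [0, 2.50]]
Result: (-11 × 1.5, 11 × 2.5) = (-16.5, 27.5)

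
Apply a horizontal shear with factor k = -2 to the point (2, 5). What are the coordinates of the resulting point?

Shear matrix for horizontal shear with factor k = -2:
[[1, -2], [0, 1]]
Result: (2, 5) → (-8, 5)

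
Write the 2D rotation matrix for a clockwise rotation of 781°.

Rotation matrix formula: [[cos θ, -sin θ], [sin θ, cos θ]]
A clockwise rotation by 781° is equivalent to a counterclockwise rotation by -781°.
For θ = -781°:
cos(-781°) = 0.4848
sin(-781°) = -0.8746
Result: [[0.4848, 0.8746], [-0.8746, 0.4848]]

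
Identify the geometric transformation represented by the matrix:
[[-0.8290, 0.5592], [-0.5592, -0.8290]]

This matrix represents: rotation by 214° counterclockwise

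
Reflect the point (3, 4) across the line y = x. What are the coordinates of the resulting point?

Reflection across line y = x: (3, 4) → (4, 3)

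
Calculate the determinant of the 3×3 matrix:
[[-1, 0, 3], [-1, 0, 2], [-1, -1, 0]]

Expansion along first row:
det = -1·det([[0,2],[-1,0]]) - 0·det([[-1,2],[-1,0]]) + 3·det([[-1,0],[-1,-1]])
    = -1·(0·0 - 2·-1) - 0·(-1·0 - 2·-1) + 3·(-1·-1 - 0·-1)
    = -1·2 - 0·2 + 3·1
    = -2 + 0 + 3 = 1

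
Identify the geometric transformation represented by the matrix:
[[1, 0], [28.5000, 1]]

This matrix represents: vertical shear with factor 28.5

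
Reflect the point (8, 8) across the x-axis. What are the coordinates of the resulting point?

Reflection across x-axis: (8, 8) → (8, -8)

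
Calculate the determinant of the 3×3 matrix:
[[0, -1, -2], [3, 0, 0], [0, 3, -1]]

Expansion along first row:
det = 0·det([[0,0],[3,-1]]) - -1·det([[3,0],[0,-1]]) + -2·det([[3,0],[0,3]])
    = 0·(0·-1 - 0·3) - -1·(3·-1 - 0·0) + -2·(3·3 - 0·0)
    = 0·0 - -1·-3 + -2·9
    = 0 + -3 + -18 = -21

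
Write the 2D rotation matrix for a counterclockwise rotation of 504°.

Rotation matrix formula: [[cos θ, -sin θ], [sin θ, cos θ]]
For θ = 504°:
cos(504°) = -0.8090
sin(504°) = 0.5878
Result: [[-0.8090, -0.5878], [0.5878, -0.8090]]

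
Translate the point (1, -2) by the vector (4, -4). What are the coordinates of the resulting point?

Translation by (4, -4) (homogeneous matrix [[1, 0, 4], [0, 1, -4], [0, 0, 1]]):
x' = 1 + 4 = 5
y' = -2 + -4 = -6
Result: (5, -6)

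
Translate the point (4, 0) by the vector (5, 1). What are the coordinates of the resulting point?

Translation by (5, 1) (homogeneous matrix [[1, 0, 5], [0, 1, 1], [0, 0, 1]]):
x' = 4 + 5 = 9
y' = 0 + 1 = 1
Result: (9, 1)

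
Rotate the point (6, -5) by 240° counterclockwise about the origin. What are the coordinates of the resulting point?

Rotation matrix for 240°: [[cos 240°, -sin 240°], [sin 240°, cos 240°]] ≈ [[-0.500000, 0.866025], [-0.866025, -0.500000]]
[[-0.500000, 0.866025], [-0.866025, -0.500000]] × [6, -5]ᵀ ≈ [-7.3301, -2.6962]ᵀ
Result: (-7.3301, -2.6962)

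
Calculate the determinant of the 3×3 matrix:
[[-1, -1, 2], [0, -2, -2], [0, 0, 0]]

Expansion along first row:
det = -1·det([[-2,-2],[0,0]]) - -1·det([[0,-2],[0,0]]) + 2·det([[0,-2],[0,0]])
    = -1·(-2·0 - -2·0) - -1·(0·0 - -2·0) + 2·(0·0 - -2·0)
    = -1·0 - -1·0 + 2·0
    = 0 + 0 + 0 = 0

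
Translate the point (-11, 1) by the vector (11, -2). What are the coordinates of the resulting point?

Translation by (11, -2) (homogeneous matrix [[1, 0, 11], [0, 1, -2], [0, 0, 1]]):
x' = -11 + 11 = 0
y' = 1 + -2 = -1
Result: (0, -1)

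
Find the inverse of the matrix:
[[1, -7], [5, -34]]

For [[a,b],[c,d]], inverse = (1/det)·[[d,-b],[-c,a]]
det = (1)(-34) - (-7)(5) = -34 - -35 = 1
Inverse = [[-34, 7], [-5, 1]]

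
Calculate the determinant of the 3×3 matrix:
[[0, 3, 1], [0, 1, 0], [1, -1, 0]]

Expansion along first row:
det = 0·det([[1,0],[-1,0]]) - 3·det([[0,0],[1,0]]) + 1·det([[0,1],[1,-1]])
    = 0·(1·0 - 0·-1) - 3·(0·0 - 0·1) + 1·(0·-1 - 1·1)
    = 0·0 - 3·0 + 1·-1
    = 0 + 0 + -1 = -1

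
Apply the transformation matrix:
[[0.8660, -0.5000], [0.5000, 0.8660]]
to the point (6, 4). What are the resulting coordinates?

Matrix multiplication:
[[0.8660, -0.5000], [0.5000, 0.8660]] × [6, 4]ᵀ
= [(0.8660)(6) + (-0.5000)(4), (0.5000)(6) + (0.8660)(4)]ᵀ
= [3.1960, 6.4640]ᵀ
Result: (3.1960, 6.4640)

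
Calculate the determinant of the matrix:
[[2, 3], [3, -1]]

For a 2×2 matrix [[a, b], [c, d]], det = ad - bc
det = (2)(-1) - (3)(3) = -2 - 9 = -11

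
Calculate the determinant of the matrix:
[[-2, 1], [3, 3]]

For a 2×2 matrix [[a, b], [c, d]], det = ad - bc
det = (-2)(3) - (1)(3) = -6 - 3 = -9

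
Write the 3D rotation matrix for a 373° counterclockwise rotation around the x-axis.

Rotation matrix for counterclockwise 373° around x-axis:
cos(373°) = 0.9744, sin(373°) = 0.2250
Result: [[1, 0, 0], [0, 0.9744, -0.2250], [0, 0.2250, 0.9744]]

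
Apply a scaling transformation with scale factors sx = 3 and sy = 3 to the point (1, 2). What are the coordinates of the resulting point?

Scaling matrix:
[[3, 0], [0, 3]]
Result: (1 × 3, 2 × 3) = (3, 6)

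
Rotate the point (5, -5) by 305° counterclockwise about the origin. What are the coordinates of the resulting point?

Rotation matrix for 305°: [[cos 305°, -sin 305°], [sin 305°, cos 305°]] ≈ [[0.573576, 0.819152], [-0.819152, 0.573576]]
[[0.573576, 0.819152], [-0.819152, 0.573576]] × [5, -5]ᵀ ≈ [-1.2279, -6.9636]ᵀ
Result: (-1.2279, -6.9636)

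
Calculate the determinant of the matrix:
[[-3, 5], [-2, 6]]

For a 2×2 matrix [[a, b], [c, d]], det = ad - bc
det = (-3)(6) - (5)(-2) = -18 - -10 = -8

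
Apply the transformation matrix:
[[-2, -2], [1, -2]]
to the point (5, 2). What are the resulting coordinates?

Matrix multiplication:
[[-2, -2], [1, -2]] × [5, 2]ᵀ
= [(-2)(5) + (-2)(2), (1)(5) + (-2)(2)]ᵀ
= [-14, 1]ᵀ
Result: (-14, 1)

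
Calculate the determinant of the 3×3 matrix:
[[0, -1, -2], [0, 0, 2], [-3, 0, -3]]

Expansion along first row:
det = 0·det([[0,2],[0,-3]]) - -1·det([[0,2],[-3,-3]]) + -2·det([[0,0],[-3,0]])
    = 0·(0·-3 - 2·0) - -1·(0·-3 - 2·-3) + -2·(0·0 - 0·-3)
    = 0·0 - -1·6 + -2·0
    = 0 + 6 + 0 = 6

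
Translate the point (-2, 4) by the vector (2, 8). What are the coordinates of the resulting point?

Translation by (2, 8) (homogeneous matrix [[1, 0, 2], [0, 1, 8], [0, 0, 1]]):
x' = -2 + 2 = 0
y' = 4 + 8 = 12
Result: (0, 12)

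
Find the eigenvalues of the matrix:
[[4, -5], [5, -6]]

Characteristic equation: det(A - λI) = 0
λ² - (trace)λ + (det) = 0
trace = 4 + -6 = -2, det = (4)(-6) - (-5)(5) = 1
λ² - (-2)λ + (1) = 0
λ = (-2 ± √((-2)² - 4·(1))) / 2 = (-2 ± √0) / 2
Solving: λ = -1, -1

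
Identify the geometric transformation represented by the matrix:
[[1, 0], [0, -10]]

This matrix represents: non-uniform scaling by sx = 1, sy = -10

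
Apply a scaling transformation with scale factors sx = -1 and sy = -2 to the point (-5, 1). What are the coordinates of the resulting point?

Scaling matrix:
[[-1, 0], [0, -2]]
Result: (-5 × -1, 1 × -2) = (5, -2)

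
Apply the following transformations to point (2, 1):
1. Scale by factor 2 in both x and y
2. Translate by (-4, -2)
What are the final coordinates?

Step 1: Scale (2, 1) by 2 → (4, 2)
Step 2: Translate by (-4, -2) → (0, 0)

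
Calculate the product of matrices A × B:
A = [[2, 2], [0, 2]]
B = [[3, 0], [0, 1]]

Matrix multiplication:
C[0][0] = 2×3 + 2×0 = 6
C[0][1] = 2×0 + 2×1 = 2
C[1][0] = 0×3 + 2×0 = 0
C[1][1] = 0×0 + 2×1 = 2
Result: [[6, 2], [0, 2]]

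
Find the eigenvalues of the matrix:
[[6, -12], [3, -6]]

Characteristic equation: det(A - λI) = 0
λ² - (trace)λ + (det) = 0
trace = 6 + -6 = 0, det = (6)(-6) - (-12)(3) = 0
λ² - (0)λ + (0) = 0
λ = (0 ± √((0)² - 4·(0))) / 2 = (0 ± √0) / 2
Solving: λ = 0, 0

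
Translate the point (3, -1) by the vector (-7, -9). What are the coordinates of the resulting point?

Translation by (-7, -9) (homogeneous matrix [[1, 0, -7], [0, 1, -9], [0, 0, 1]]):
x' = 3 + -7 = -4
y' = -1 + -9 = -10
Result: (-4, -10)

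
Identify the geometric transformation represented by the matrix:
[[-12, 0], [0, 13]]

This matrix represents: non-uniform scaling by sx = -12, sy = 13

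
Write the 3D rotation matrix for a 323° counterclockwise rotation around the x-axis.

Rotation matrix for counterclockwise 323° around x-axis:
cos(323°) = 0.7986, sin(323°) = -0.6018
Result: [[1, 0, 0], [0, 0.7986, 0.6018], [0, -0.6018, 0.7986]]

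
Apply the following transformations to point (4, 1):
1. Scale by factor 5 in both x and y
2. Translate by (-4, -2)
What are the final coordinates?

Step 1: Scale (4, 1) by 5 → (20, 5)
Step 2: Translate by (-4, -2) → (16, 3)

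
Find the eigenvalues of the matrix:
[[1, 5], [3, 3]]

Characteristic equation: det(A - λI) = 0
λ² - (trace)λ + (det) = 0
trace = 1 + 3 = 4, det = (1)(3) - (5)(3) = -12
λ² - (4)λ + (-12) = 0
λ = (4 ± √((4)² - 4·(-12))) / 2 = (4 ± √64) / 2
Solving: λ = -2, 6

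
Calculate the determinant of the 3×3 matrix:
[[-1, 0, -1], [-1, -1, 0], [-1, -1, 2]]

Expansion along first row:
det = -1·det([[-1,0],[-1,2]]) - 0·det([[-1,0],[-1,2]]) + -1·det([[-1,-1],[-1,-1]])
    = -1·(-1·2 - 0·-1) - 0·(-1·2 - 0·-1) + -1·(-1·-1 - -1·-1)
    = -1·-2 - 0·-2 + -1·0
    = 2 + 0 + 0 = 2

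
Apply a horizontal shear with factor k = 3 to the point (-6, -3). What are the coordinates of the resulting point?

Shear matrix for horizontal shear with factor k = 3:
[[1, 3], [0, 1]]
Result: (-6, -3) → (-15, -3)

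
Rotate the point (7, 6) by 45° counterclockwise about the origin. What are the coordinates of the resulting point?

Rotation matrix for 45°: [[cos 45°, -sin 45°], [sin 45°, cos 45°]] ≈ [[0.707107, -0.707107], [0.707107, 0.707107]]
[[0.707107, -0.707107], [0.707107, 0.707107]] × [7, 6]ᵀ ≈ [0.7071, 9.1924]ᵀ
Result: (0.7071, 9.1924)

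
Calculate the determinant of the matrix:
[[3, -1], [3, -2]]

For a 2×2 matrix [[a, b], [c, d]], det = ad - bc
det = (3)(-2) - (-1)(3) = -6 - -3 = -3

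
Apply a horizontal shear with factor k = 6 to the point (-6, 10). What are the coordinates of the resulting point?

Shear matrix for horizontal shear with factor k = 6:
[[1, 6], [0, 1]]
Result: (-6, 10) → (54, 10)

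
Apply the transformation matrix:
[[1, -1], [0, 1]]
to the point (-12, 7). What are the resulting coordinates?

Matrix multiplication:
[[1, -1], [0, 1]] × [-12, 7]ᵀ
= [(1)(-12) + (-1)(7), (0)(-12) + (1)(7)]ᵀ
= [-19, 7]ᵀ
Result: (-19, 7)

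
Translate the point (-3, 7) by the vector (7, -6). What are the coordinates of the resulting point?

Translation by (7, -6) (homogeneous matrix [[1, 0, 7], [0, 1, -6], [0, 0, 1]]):
x' = -3 + 7 = 4
y' = 7 + -6 = 1
Result: (4, 1)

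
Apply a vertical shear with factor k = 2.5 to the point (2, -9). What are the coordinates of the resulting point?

Shear matrix for vertical shear with factor k = 2.5:
[[1, 0], [2.50, 1]]
Result: (2, -9) → (2, -4)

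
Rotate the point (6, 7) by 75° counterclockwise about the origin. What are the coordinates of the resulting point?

Rotation matrix for 75°: [[cos 75°, -sin 75°], [sin 75°, cos 75°]] ≈ [[0.258819, -0.965926], [0.965926, 0.258819]]
[[0.258819, -0.965926], [0.965926, 0.258819]] × [6, 7]ᵀ ≈ [-5.2086, 7.6073]ᵀ
Result: (-5.2086, 7.6073)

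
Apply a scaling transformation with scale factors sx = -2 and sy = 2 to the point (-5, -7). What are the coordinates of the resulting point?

Scaling matrix:
[[-2, 0], [0, 2]]
Result: (-5 × -2, -7 × 2) = (10, -14)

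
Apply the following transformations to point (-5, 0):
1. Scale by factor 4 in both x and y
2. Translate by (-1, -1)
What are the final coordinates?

Step 1: Scale (-5, 0) by 4 → (-20, 0)
Step 2: Translate by (-1, -1) → (-21, -1)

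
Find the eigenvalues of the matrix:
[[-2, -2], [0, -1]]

Characteristic equation: det(A - λI) = 0
λ² - (trace)λ + (det) = 0
trace = -2 + -1 = -3, det = (-2)(-1) - (-2)(0) = 2
λ² - (-3)λ + (2) = 0
λ = (-3 ± √((-3)² - 4·(2))) / 2 = (-3 ± √1) / 2
Solving: λ = -2, -1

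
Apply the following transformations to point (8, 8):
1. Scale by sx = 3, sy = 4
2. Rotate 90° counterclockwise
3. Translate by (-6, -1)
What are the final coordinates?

Step 1: Scale → (24, 32)
Step 2: Rotate 90° → (-32, 24)
Step 3: Translate → (-38, 23)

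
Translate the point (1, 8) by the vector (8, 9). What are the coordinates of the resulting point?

Translation by (8, 9) (homogeneous matrix [[1, 0, 8], [0, 1, 9], [0, 0, 1]]):
x' = 1 + 8 = 9
y' = 8 + 9 = 17
Result: (9, 17)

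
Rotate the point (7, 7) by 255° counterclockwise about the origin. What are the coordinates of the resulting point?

Rotation matrix for 255°: [[cos 255°, -sin 255°], [sin 255°, cos 255°]] ≈ [[-0.258819, 0.965926], [-0.965926, -0.258819]]
[[-0.258819, 0.965926], [-0.965926, -0.258819]] × [7, 7]ᵀ ≈ [4.9497, -8.5732]ᵀ
Result: (4.9497, -8.5732)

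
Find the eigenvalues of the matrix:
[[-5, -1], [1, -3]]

Characteristic equation: det(A - λI) = 0
λ² - (trace)λ + (det) = 0
trace = -5 + -3 = -8, det = (-5)(-3) - (-1)(1) = 16
λ² - (-8)λ + (16) = 0
λ = (-8 ± √((-8)² - 4·(16))) / 2 = (-8 ± √0) / 2
Solving: λ = -4, -4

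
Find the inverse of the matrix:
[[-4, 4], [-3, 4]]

For [[a,b],[c,d]], inverse = (1/det)·[[d,-b],[-c,a]]
det = (-4)(4) - (4)(-3) = -16 - -12 = -4
Inverse = (1/-4)·[[4, -4], [3, -4]]
= [[-1, 1], [-3/4, 1]]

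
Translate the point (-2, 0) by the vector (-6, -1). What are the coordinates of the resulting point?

Translation by (-6, -1) (homogeneous matrix [[1, 0, -6], [0, 1, -1], [0, 0, 1]]):
x' = -2 + -6 = -8
y' = 0 + -1 = -1
Result: (-8, -1)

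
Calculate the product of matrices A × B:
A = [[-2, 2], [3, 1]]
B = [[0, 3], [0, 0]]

Matrix multiplication:
C[0][0] = -2×0 + 2×0 = 0
C[0][1] = -2×3 + 2×0 = -6
C[1][0] = 3×0 + 1×0 = 0
C[1][1] = 3×3 + 1×0 = 9
Result: [[0, -6], [0, 9]]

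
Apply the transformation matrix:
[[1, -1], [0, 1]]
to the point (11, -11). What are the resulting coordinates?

Matrix multiplication:
[[1, -1], [0, 1]] × [11, -11]ᵀ
= [(1)(11) + (-1)(-11), (0)(11) + (1)(-11)]ᵀ
= [22, -11]ᵀ
Result: (22, -11)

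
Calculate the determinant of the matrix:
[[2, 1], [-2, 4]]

For a 2×2 matrix [[a, b], [c, d]], det = ad - bc
det = (2)(4) - (1)(-2) = 8 - -2 = 10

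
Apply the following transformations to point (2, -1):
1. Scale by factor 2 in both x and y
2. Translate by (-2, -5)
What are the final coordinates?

Step 1: Scale (2, -1) by 2 → (4, -2)
Step 2: Translate by (-2, -5) → (2, -7)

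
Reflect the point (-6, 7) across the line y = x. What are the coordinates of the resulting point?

Reflection across line y = x: (-6, 7) → (7, -6)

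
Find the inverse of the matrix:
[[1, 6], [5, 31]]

For [[a,b],[c,d]], inverse = (1/det)·[[d,-b],[-c,a]]
det = (1)(31) - (6)(5) = 31 - 30 = 1
Inverse = [[31, -6], [-5, 1]]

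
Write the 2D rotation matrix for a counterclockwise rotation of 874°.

Rotation matrix formula: [[cos θ, -sin θ], [sin θ, cos θ]]
For θ = 874°:
cos(874°) = -0.8988
sin(874°) = 0.4384
Result: [[-0.8988, -0.4384], [0.4384, -0.8988]]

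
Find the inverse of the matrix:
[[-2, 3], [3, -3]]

For [[a,b],[c,d]], inverse = (1/det)·[[d,-b],[-c,a]]
det = (-2)(-3) - (3)(3) = 6 - 9 = -3
Inverse = (1/-3)·[[-3, -3], [-3, -2]]
= [[1, 1], [1, 2/3]]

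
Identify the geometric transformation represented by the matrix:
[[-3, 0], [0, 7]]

This matrix represents: non-uniform scaling by sx = -3, sy = 7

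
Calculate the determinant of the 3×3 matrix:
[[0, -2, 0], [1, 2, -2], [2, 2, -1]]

Expansion along first row:
det = 0·det([[2,-2],[2,-1]]) - -2·det([[1,-2],[2,-1]]) + 0·det([[1,2],[2,2]])
    = 0·(2·-1 - -2·2) - -2·(1·-1 - -2·2) + 0·(1·2 - 2·2)
    = 0·2 - -2·3 + 0·-2
    = 0 + 6 + 0 = 6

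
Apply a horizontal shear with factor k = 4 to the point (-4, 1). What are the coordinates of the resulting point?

Shear matrix for horizontal shear with factor k = 4:
[[1, 4], [0, 1]]
Result: (-4, 1) → (0, 1)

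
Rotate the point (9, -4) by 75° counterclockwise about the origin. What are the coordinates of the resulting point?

Rotation matrix for 75°: [[cos 75°, -sin 75°], [sin 75°, cos 75°]] ≈ [[0.258819, -0.965926], [0.965926, 0.258819]]
[[0.258819, -0.965926], [0.965926, 0.258819]] × [9, -4]ᵀ ≈ [6.1931, 7.6581]ᵀ
Result: (6.1931, 7.6581)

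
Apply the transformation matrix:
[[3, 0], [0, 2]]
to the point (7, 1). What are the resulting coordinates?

Matrix multiplication:
[[3, 0], [0, 2]] × [7, 1]ᵀ
= [(3)(7) + (0)(1), (0)(7) + (2)(1)]ᵀ
= [21, 2]ᵀ
Result: (21, 2)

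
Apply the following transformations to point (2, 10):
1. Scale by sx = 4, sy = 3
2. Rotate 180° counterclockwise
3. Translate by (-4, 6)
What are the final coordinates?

Step 1: Scale → (8, 30)
Step 2: Rotate 180° → (-8, -30)
Step 3: Translate → (-12, -24)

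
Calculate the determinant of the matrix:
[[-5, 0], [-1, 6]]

For a 2×2 matrix [[a, b], [c, d]], det = ad - bc
det = (-5)(6) - (0)(-1) = -30 - 0 = -30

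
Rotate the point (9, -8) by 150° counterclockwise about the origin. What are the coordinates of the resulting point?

Rotation matrix for 150°: [[cos 150°, -sin 150°], [sin 150°, cos 150°]] ≈ [[-0.866025, -0.500000], [0.500000, -0.866025]]
[[-0.866025, -0.500000], [0.500000, -0.866025]] × [9, -8]ᵀ ≈ [-3.7942, 11.4282]ᵀ
Result: (-3.7942, 11.4282)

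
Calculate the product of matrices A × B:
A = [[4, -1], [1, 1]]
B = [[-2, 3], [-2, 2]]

Matrix multiplication:
C[0][0] = 4×-2 + -1×-2 = -6
C[0][1] = 4×3 + -1×2 = 10
C[1][0] = 1×-2 + 1×-2 = -4
C[1][1] = 1×3 + 1×2 = 5
Result: [[-6, 10], [-4, 5]]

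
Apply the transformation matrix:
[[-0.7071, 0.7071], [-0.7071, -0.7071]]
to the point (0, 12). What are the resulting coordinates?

Matrix multiplication:
[[-0.7071, 0.7071], [-0.7071, -0.7071]] × [0, 12]ᵀ
= [(-0.7071)(0) + (0.7071)(12), (-0.7071)(0) + (-0.7071)(12)]ᵀ
= [8.4852, -8.4852]ᵀ
Result: (8.4852, -8.4852)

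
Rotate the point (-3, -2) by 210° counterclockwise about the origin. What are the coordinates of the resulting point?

Rotation matrix for 210°: [[cos 210°, -sin 210°], [sin 210°, cos 210°]] ≈ [[-0.866025, 0.500000], [-0.500000, -0.866025]]
[[-0.866025, 0.500000], [-0.500000, -0.866025]] × [-3, -2]ᵀ ≈ [1.5981, 3.2321]ᵀ
Result: (1.5981, 3.2321)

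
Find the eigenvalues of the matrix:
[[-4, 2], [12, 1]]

Characteristic equation: det(A - λI) = 0
λ² - (trace)λ + (det) = 0
trace = -4 + 1 = -3, det = (-4)(1) - (2)(12) = -28
λ² - (-3)λ + (-28) = 0
λ = (-3 ± √((-3)² - 4·(-28))) / 2 = (-3 ± √121) / 2
Solving: λ = -7, 4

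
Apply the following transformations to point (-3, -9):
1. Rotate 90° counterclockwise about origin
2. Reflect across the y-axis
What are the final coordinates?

Step 1: Rotate 90° → (9, -3)
Step 2: Reflect across y-axis → (-9, -3)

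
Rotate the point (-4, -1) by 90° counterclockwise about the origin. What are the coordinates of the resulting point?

Rotation matrix for 90°: [[cos 90°, -sin 90°], [sin 90°, cos 90°]] = [[0, -1], [1, 0]]
[[0, -1], [1, 0]] × [-4, -1]ᵀ = [1, -4]ᵀ
Result: (1, -4)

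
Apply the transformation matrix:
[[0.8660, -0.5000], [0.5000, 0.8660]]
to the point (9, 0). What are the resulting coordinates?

Matrix multiplication:
[[0.8660, -0.5000], [0.5000, 0.8660]] × [9, 0]ᵀ
= [(0.8660)(9) + (-0.5000)(0), (0.5000)(9) + (0.8660)(0)]ᵀ
= [7.7940, 4.5000]ᵀ
Result: (7.7940, 4.5000)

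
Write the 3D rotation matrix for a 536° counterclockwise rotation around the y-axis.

Rotation matrix for counterclockwise 536° around y-axis:
cos(536°) = -0.9976, sin(536°) = 0.0698
Result: [[-0.9976, 0, 0.0698], [0, 1, 0], [-0.0698, 0, -0.9976]]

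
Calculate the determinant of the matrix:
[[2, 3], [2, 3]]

For a 2×2 matrix [[a, b], [c, d]], det = ad - bc
det = (2)(3) - (3)(2) = 6 - 6 = 0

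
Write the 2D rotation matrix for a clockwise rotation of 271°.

Rotation matrix formula: [[cos θ, -sin θ], [sin θ, cos θ]]
A clockwise rotation by 271° is equivalent to a counterclockwise rotation by -271°.
For θ = -271°:
cos(-271°) = 0.0175
sin(-271°) = 0.9998
Result: [[0.0175, -0.9998], [0.9998, 0.0175]]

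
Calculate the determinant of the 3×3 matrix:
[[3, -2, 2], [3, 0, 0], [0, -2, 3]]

Expansion along first row:
det = 3·det([[0,0],[-2,3]]) - -2·det([[3,0],[0,3]]) + 2·det([[3,0],[0,-2]])
    = 3·(0·3 - 0·-2) - -2·(3·3 - 0·0) + 2·(3·-2 - 0·0)
    = 3·0 - -2·9 + 2·-6
    = 0 + 18 + -12 = 6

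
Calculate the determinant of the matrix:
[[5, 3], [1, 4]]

For a 2×2 matrix [[a, b], [c, d]], det = ad - bc
det = (5)(4) - (3)(1) = 20 - 3 = 17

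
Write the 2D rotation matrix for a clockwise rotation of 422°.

Rotation matrix formula: [[cos θ, -sin θ], [sin θ, cos θ]]
A clockwise rotation by 422° is equivalent to a counterclockwise rotation by -422°.
For θ = -422°:
cos(-422°) = 0.4695
sin(-422°) = -0.8829
Result: [[0.4695, 0.8829], [-0.8829, 0.4695]]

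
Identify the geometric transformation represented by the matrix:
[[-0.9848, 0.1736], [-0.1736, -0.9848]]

This matrix represents: rotation by 190° counterclockwise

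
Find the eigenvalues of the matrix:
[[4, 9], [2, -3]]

Characteristic equation: det(A - λI) = 0
λ² - (trace)λ + (det) = 0
trace = 4 + -3 = 1, det = (4)(-3) - (9)(2) = -30
λ² - (1)λ + (-30) = 0
λ = (1 ± √((1)² - 4·(-30))) / 2 = (1 ± √121) / 2
Solving: λ = -5, 6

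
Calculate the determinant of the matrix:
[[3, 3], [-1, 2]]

For a 2×2 matrix [[a, b], [c, d]], det = ad - bc
det = (3)(2) - (3)(-1) = 6 - -3 = 9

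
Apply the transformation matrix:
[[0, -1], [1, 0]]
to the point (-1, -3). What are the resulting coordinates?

Matrix multiplication:
[[0, -1], [1, 0]] × [-1, -3]ᵀ
= [(0)(-1) + (-1)(-3), (1)(-1) + (0)(-3)]ᵀ
= [3, -1]ᵀ
Result: (3, -1)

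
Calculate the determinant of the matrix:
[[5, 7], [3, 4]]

For a 2×2 matrix [[a, b], [c, d]], det = ad - bc
det = (5)(4) - (7)(3) = 20 - 21 = -1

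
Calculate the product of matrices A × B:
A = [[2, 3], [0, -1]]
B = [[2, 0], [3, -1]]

Matrix multiplication:
C[0][0] = 2×2 + 3×3 = 13
C[0][1] = 2×0 + 3×-1 = -3
C[1][0] = 0×2 + -1×3 = -3
C[1][1] = 0×0 + -1×-1 = 1
Result: [[13, -3], [-3, 1]]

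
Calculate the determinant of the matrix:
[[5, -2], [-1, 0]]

For a 2×2 matrix [[a, b], [c, d]], det = ad - bc
det = (5)(0) - (-2)(-1) = 0 - 2 = -2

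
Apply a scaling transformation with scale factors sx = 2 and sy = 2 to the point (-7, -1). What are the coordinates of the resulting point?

Scaling matrix:
[[2, 0], [0, 2]]
Result: (-7 × 2, -1 × 2) = (-14, -2)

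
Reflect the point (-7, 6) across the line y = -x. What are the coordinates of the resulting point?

Reflection across line y = -x: (-7, 6) → (-6, 7)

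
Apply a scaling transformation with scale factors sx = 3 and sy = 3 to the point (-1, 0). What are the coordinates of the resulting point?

Scaling matrix:
[[3, 0], [0, 3]]
Result: (-1 × 3, 0 × 3) = (-3, 0)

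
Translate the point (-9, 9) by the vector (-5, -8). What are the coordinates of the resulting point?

Translation by (-5, -8) (homogeneous matrix [[1, 0, -5], [0, 1, -8], [0, 0, 1]]):
x' = -9 + -5 = -14
y' = 9 + -8 = 1
Result: (-14, 1)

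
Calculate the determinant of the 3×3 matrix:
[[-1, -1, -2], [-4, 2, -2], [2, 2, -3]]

Expansion along first row:
det = -1·det([[2,-2],[2,-3]]) - -1·det([[-4,-2],[2,-3]]) + -2·det([[-4,2],[2,2]])
    = -1·(2·-3 - -2·2) - -1·(-4·-3 - -2·2) + -2·(-4·2 - 2·2)
    = -1·-2 - -1·16 + -2·-12
    = 2 + 16 + 24 = 42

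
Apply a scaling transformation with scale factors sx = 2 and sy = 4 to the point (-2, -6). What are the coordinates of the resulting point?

Scaling matrix:
[[2, 0], [0, 4]]
Result: (-2 × 2, -6 × 4) = (-4, -24)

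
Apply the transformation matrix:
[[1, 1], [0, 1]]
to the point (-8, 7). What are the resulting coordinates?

Matrix multiplication:
[[1, 1], [0, 1]] × [-8, 7]ᵀ
= [(1)(-8) + (1)(7), (0)(-8) + (1)(7)]ᵀ
= [-1, 7]ᵀ
Result: (-1, 7)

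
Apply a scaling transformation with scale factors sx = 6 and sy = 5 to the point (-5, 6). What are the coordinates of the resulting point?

Scaling matrix:
[[6, 0], [0, 5]]
Result: (-5 × 6, 6 × 5) = (-30, 30)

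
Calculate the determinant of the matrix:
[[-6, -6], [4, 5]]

For a 2×2 matrix [[a, b], [c, d]], det = ad - bc
det = (-6)(5) - (-6)(4) = -30 - -24 = -6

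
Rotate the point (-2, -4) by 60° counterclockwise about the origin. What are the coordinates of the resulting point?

Rotation matrix for 60°: [[cos 60°, -sin 60°], [sin 60°, cos 60°]] ≈ [[0.500000, -0.866025], [0.866025, 0.500000]]
[[0.500000, -0.866025], [0.866025, 0.500000]] × [-2, -4]ᵀ ≈ [2.4641, -3.7321]ᵀ
Result: (2.4641, -3.7321)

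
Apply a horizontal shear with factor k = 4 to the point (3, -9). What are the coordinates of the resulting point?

Shear matrix for horizontal shear with factor k = 4:
[[1, 4], [0, 1]]
Result: (3, -9) → (-33, -9)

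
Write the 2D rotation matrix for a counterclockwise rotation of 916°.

Rotation matrix formula: [[cos θ, -sin θ], [sin θ, cos θ]]
For θ = 916°:
cos(916°) = -0.9613
sin(916°) = -0.2756
Result: [[-0.9613, 0.2756], [-0.2756, -0.9613]]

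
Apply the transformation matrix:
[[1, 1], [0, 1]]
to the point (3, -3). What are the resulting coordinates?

Matrix multiplication:
[[1, 1], [0, 1]] × [3, -3]ᵀ
= [(1)(3) + (1)(-3), (0)(3) + (1)(-3)]ᵀ
= [0, -3]ᵀ
Result: (0, -3)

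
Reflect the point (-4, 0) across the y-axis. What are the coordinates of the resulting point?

Reflection across y-axis: (-4, 0) → (4, 0)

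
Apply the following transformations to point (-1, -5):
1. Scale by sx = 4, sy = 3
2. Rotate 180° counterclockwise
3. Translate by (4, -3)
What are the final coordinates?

Step 1: Scale → (-4, -15)
Step 2: Rotate 180° → (4, 15)
Step 3: Translate → (8, 12)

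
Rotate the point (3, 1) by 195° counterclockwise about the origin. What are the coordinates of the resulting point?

Rotation matrix for 195°: [[cos 195°, -sin 195°], [sin 195°, cos 195°]] ≈ [[-0.965926, 0.258819], [-0.258819, -0.965926]]
[[-0.965926, 0.258819], [-0.258819, -0.965926]] × [3, 1]ᵀ ≈ [-2.6390, -1.7424]ᵀ
Result: (-2.6390, -1.7424)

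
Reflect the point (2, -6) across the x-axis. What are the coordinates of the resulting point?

Reflection across x-axis: (2, -6) → (2, 6)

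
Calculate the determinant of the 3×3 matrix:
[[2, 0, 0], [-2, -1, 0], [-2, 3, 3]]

Expansion along first row:
det = 2·det([[-1,0],[3,3]]) - 0·det([[-2,0],[-2,3]]) + 0·det([[-2,-1],[-2,3]])
    = 2·(-1·3 - 0·3) - 0·(-2·3 - 0·-2) + 0·(-2·3 - -1·-2)
    = 2·-3 - 0·-6 + 0·-8
    = -6 + 0 + 0 = -6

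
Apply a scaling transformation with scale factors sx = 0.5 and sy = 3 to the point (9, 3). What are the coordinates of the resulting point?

Scaling matrix:
[[0.50, 0], [0, 3]]
Result: (9 × 0.5, 3 × 3) = (4.5, 9)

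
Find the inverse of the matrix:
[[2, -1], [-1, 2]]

For [[a,b],[c,d]], inverse = (1/det)·[[d,-b],[-c,a]]
det = (2)(2) - (-1)(-1) = 4 - 1 = 3
Inverse = (1/3)·[[2, 1], [1, 2]]
= [[2/3, 1/3], [1/3, 2/3]]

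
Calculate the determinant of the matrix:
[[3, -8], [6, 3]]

For a 2×2 matrix [[a, b], [c, d]], det = ad - bc
det = (3)(3) - (-8)(6) = 9 - -48 = 57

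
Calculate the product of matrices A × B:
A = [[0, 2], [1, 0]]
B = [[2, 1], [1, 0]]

Matrix multiplication:
C[0][0] = 0×2 + 2×1 = 2
C[0][1] = 0×1 + 2×0 = 0
C[1][0] = 1×2 + 0×1 = 2
C[1][1] = 1×1 + 0×0 = 1
Result: [[2, 0], [2, 1]]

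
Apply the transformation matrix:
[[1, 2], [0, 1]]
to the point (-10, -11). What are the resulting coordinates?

Matrix multiplication:
[[1, 2], [0, 1]] × [-10, -11]ᵀ
= [(1)(-10) + (2)(-11), (0)(-10) + (1)(-11)]ᵀ
= [-32, -11]ᵀ
Result: (-32, -11)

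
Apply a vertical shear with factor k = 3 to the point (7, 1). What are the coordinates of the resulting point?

Shear matrix for vertical shear with factor k = 3:
[[1, 0], [3, 1]]
Result: (7, 1) → (7, 22)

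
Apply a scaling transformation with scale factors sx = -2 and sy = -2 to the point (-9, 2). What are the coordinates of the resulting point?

Scaling matrix:
[[-2, 0], [0, -2]]
Result: (-9 × -2, 2 × -2) = (18, -4)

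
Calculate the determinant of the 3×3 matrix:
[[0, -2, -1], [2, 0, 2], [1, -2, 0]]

Expansion along first row:
det = 0·det([[0,2],[-2,0]]) - -2·det([[2,2],[1,0]]) + -1·det([[2,0],[1,-2]])
    = 0·(0·0 - 2·-2) - -2·(2·0 - 2·1) + -1·(2·-2 - 0·1)
    = 0·4 - -2·-2 + -1·-4
    = 0 + -4 + 4 = 0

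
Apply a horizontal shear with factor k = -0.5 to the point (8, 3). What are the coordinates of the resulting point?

Shear matrix for horizontal shear with factor k = -0.5:
[[1, -0.50], [0, 1]]
Result: (8, 3) → (6.5, 3)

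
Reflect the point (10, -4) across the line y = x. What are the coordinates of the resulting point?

Reflection across line y = x: (10, -4) → (-4, 10)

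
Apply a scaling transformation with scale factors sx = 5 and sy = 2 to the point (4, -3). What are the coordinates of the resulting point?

Scaling matrix:
[[5, 0], [0, 2]]
Result: (4 × 5, -3 × 2) = (20, -6)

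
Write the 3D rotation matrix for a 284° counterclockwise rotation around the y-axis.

Rotation matrix for counterclockwise 284° around y-axis:
cos(284°) = 0.2419, sin(284°) = -0.9703
Result: [[0.2419, 0, -0.9703], [0, 1, 0], [0.9703, 0, 0.2419]]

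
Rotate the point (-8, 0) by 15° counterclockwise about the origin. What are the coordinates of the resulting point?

Rotation matrix for 15°: [[cos 15°, -sin 15°], [sin 15°, cos 15°]] ≈ [[0.965926, -0.258819], [0.258819, 0.965926]]
[[0.965926, -0.258819], [0.258819, 0.965926]] × [-8, 0]ᵀ ≈ [-7.7274, -2.0706]ᵀ
Result: (-7.7274, -2.0706)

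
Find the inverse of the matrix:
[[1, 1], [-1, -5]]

For [[a,b],[c,d]], inverse = (1/det)·[[d,-b],[-c,a]]
det = (1)(-5) - (1)(-1) = -5 - -1 = -4
Inverse = (1/-4)·[[-5, -1], [1, 1]]
= [[5/4, 1/4], [-1/4, -1/4]]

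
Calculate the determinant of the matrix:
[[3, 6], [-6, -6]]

For a 2×2 matrix [[a, b], [c, d]], det = ad - bc
det = (3)(-6) - (6)(-6) = -18 - -36 = 18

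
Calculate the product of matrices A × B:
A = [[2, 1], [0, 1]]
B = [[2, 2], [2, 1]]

Matrix multiplication:
C[0][0] = 2×2 + 1×2 = 6
C[0][1] = 2×2 + 1×1 = 5
C[1][0] = 0×2 + 1×2 = 2
C[1][1] = 0×2 + 1×1 = 1
Result: [[6, 5], [2, 1]]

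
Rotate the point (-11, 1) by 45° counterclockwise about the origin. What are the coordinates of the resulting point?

Rotation matrix for 45°: [[cos 45°, -sin 45°], [sin 45°, cos 45°]] ≈ [[0.707107, -0.707107], [0.707107, 0.707107]]
[[0.707107, -0.707107], [0.707107, 0.707107]] × [-11, 1]ᵀ ≈ [-8.4853, -7.0711]ᵀ
Result: (-8.4853, -7.0711)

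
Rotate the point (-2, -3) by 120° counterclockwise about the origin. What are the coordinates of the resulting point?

Rotation matrix for 120°: [[cos 120°, -sin 120°], [sin 120°, cos 120°]] ≈ [[-0.500000, -0.866025], [0.866025, -0.500000]]
[[-0.500000, -0.866025], [0.866025, -0.500000]] × [-2, -3]ᵀ ≈ [3.5981, -0.2321]ᵀ
Result: (3.5981, -0.2321)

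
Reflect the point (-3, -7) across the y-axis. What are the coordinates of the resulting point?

Reflection across y-axis: (-3, -7) → (3, -7)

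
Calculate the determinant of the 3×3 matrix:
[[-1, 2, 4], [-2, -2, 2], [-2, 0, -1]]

Expansion along first row:
det = -1·det([[-2,2],[0,-1]]) - 2·det([[-2,2],[-2,-1]]) + 4·det([[-2,-2],[-2,0]])
    = -1·(-2·-1 - 2·0) - 2·(-2·-1 - 2·-2) + 4·(-2·0 - -2·-2)
    = -1·2 - 2·6 + 4·-4
    = -2 + -12 + -16 = -30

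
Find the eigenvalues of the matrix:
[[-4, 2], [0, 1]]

Characteristic equation: det(A - λI) = 0
λ² - (trace)λ + (det) = 0
trace = -4 + 1 = -3, det = (-4)(1) - (2)(0) = -4
λ² - (-3)λ + (-4) = 0
λ = (-3 ± √((-3)² - 4·(-4))) / 2 = (-3 ± √25) / 2
Solving: λ = -4, 1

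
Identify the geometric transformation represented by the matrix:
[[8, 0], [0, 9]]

This matrix represents: non-uniform scaling by sx = 8, sy = 9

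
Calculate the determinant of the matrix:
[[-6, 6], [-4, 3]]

For a 2×2 matrix [[a, b], [c, d]], det = ad - bc
det = (-6)(3) - (6)(-4) = -18 - -24 = 6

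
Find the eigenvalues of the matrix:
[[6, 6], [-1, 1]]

Characteristic equation: det(A - λI) = 0
λ² - (trace)λ + (det) = 0
trace = 6 + 1 = 7, det = (6)(1) - (6)(-1) = 12
λ² - (7)λ + (12) = 0
λ = (7 ± √((7)² - 4·(12))) / 2 = (7 ± √1) / 2
Solving: λ = 3, 4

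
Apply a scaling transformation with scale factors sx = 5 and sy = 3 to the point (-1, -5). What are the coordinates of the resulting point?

Scaling matrix:
[[5, 0], [0, 3]]
Result: (-1 × 5, -5 × 3) = (-5, -15)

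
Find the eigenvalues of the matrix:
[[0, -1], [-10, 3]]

Characteristic equation: det(A - λI) = 0
λ² - (trace)λ + (det) = 0
trace = 0 + 3 = 3, det = (0)(3) - (-1)(-10) = -10
λ² - (3)λ + (-10) = 0
λ = (3 ± √((3)² - 4·(-10))) / 2 = (3 ± √49) / 2
Solving: λ = -2, 5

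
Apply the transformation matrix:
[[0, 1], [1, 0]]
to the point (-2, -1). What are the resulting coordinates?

Matrix multiplication:
[[0, 1], [1, 0]] × [-2, -1]ᵀ
= [(0)(-2) + (1)(-1), (1)(-2) + (0)(-1)]ᵀ
= [-1, -2]ᵀ
Result: (-1, -2)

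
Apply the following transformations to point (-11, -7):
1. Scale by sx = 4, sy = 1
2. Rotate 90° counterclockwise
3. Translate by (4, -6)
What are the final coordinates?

Step 1: Scale → (-44, -7)
Step 2: Rotate 90° → (7, -44)
Step 3: Translate → (11, -50)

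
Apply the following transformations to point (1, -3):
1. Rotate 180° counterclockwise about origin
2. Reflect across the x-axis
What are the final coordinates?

Step 1: Rotate 180° → (-1, 3)
Step 2: Reflect across x-axis → (-1, -3)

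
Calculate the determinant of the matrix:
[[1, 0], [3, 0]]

For a 2×2 matrix [[a, b], [c, d]], det = ad - bc
det = (1)(0) - (0)(3) = 0 - 0 = 0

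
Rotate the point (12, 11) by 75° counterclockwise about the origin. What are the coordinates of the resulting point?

Rotation matrix for 75°: [[cos 75°, -sin 75°], [sin 75°, cos 75°]] ≈ [[0.258819, -0.965926], [0.965926, 0.258819]]
[[0.258819, -0.965926], [0.965926, 0.258819]] × [12, 11]ᵀ ≈ [-7.5194, 14.4381]ᵀ
Result: (-7.5194, 14.4381)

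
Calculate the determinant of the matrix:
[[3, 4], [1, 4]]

For a 2×2 matrix [[a, b], [c, d]], det = ad - bc
det = (3)(4) - (4)(1) = 12 - 4 = 8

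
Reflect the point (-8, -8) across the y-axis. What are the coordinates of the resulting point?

Reflection across y-axis: (-8, -8) → (8, -8)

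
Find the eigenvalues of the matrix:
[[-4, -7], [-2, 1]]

Characteristic equation: det(A - λI) = 0
λ² - (trace)λ + (det) = 0
trace = -4 + 1 = -3, det = (-4)(1) - (-7)(-2) = -18
λ² - (-3)λ + (-18) = 0
λ = (-3 ± √((-3)² - 4·(-18))) / 2 = (-3 ± √81) / 2
Solving: λ = -6, 3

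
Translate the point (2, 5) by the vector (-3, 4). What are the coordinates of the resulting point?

Translation by (-3, 4) (homogeneous matrix [[1, 0, -3], [0, 1, 4], [0, 0, 1]]):
x' = 2 + -3 = -1
y' = 5 + 4 = 9
Result: (-1, 9)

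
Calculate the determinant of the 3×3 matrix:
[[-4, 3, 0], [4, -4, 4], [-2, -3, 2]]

Expansion along first row:
det = -4·det([[-4,4],[-3,2]]) - 3·det([[4,4],[-2,2]]) + 0·det([[4,-4],[-2,-3]])
    = -4·(-4·2 - 4·-3) - 3·(4·2 - 4·-2) + 0·(4·-3 - -4·-2)
    = -4·4 - 3·16 + 0·-20
    = -16 + -48 + 0 = -64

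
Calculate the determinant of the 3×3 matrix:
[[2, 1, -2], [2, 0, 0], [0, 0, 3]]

Expansion along first row:
det = 2·det([[0,0],[0,3]]) - 1·det([[2,0],[0,3]]) + -2·det([[2,0],[0,0]])
    = 2·(0·3 - 0·0) - 1·(2·3 - 0·0) + -2·(2·0 - 0·0)
    = 2·0 - 1·6 + -2·0
    = 0 + -6 + 0 = -6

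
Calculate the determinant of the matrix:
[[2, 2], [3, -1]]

For a 2×2 matrix [[a, b], [c, d]], det = ad - bc
det = (2)(-1) - (2)(3) = -2 - 6 = -8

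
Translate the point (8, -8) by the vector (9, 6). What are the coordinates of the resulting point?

Translation by (9, 6) (homogeneous matrix [[1, 0, 9], [0, 1, 6], [0, 0, 1]]):
x' = 8 + 9 = 17
y' = -8 + 6 = -2
Result: (17, -2)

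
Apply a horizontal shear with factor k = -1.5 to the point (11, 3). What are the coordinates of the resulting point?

Shear matrix for horizontal shear with factor k = -1.5:
[[1, -1.50], [0, 1]]
Result: (11, 3) → (6.5, 3)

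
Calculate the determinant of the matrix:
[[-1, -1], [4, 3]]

For a 2×2 matrix [[a, b], [c, d]], det = ad - bc
det = (-1)(3) - (-1)(4) = -3 - -4 = 1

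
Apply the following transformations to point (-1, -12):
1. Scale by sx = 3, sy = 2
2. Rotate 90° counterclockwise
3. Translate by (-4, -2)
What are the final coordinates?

Step 1: Scale → (-3, -24)
Step 2: Rotate 90° → (24, -3)
Step 3: Translate → (20, -5)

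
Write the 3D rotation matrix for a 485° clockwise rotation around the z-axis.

Rotation matrix for clockwise 485° around z-axis:
A clockwise rotation by 485° is a counterclockwise rotation by -485°.
cos(-485°) = -0.5736, sin(-485°) = -0.8192
Result: [[-0.5736, 0.8192, 0], [-0.8192, -0.5736, 0], [0, 0, 1]]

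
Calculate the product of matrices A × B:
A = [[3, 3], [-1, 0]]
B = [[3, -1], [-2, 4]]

Matrix multiplication:
C[0][0] = 3×3 + 3×-2 = 3
C[0][1] = 3×-1 + 3×4 = 9
C[1][0] = -1×3 + 0×-2 = -3
C[1][1] = -1×-1 + 0×4 = 1
Result: [[3, 9], [-3, 1]]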